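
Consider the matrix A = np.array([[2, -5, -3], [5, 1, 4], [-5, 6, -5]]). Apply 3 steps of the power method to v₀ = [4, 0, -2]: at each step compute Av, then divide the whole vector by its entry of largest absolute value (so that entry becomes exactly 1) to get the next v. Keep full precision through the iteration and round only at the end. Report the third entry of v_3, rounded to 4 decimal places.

Av0 = (14.00000, 12.00000, -10.00000); divide by 14.00000 → v1 = (1.00000, 0.85714, -0.71429)
Av1 = (-0.14286, 3.00000, 3.71429); divide by 3.71429 → v2 = (-0.03846, 0.80769, 1.00000)
Av2 = (-7.11538, 4.61538, 0.03846); divide by -7.11538 → v3 = (1.00000, -0.64865, -0.00541)
Requested entry of v3: 2/-370 = -0.0054

-0.0054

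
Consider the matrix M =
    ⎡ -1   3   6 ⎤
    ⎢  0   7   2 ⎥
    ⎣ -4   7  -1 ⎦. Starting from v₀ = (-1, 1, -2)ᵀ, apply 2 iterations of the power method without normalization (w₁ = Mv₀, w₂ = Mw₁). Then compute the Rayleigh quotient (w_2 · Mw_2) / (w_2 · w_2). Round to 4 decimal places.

w1 = Mv₀ = ((-1)·(-1) + 3·1 + 6·(-2); 0·(-1) + 7·1 + 2·(-2); (-4)·(-1) + 7·1 + (-1)·(-2)) = (-8, 3, 13)
w2 = Mw1 = ((-1)·(-8) + 3·3 + 6·13; 0·(-8) + 7·3 + 2·13; (-4)·(-8) + 7·3 + (-1)·13) = (95, 47, 40)
Mw2 = (286, 409, -91)
w2·Mw2 = 95·286 + 47·409 + 40·(-91) = 42753; w2·w2 = 95·95 + 47·47 + 40·40 = 12834
λ ≈ 42753/12834 = 3.3312

λ ≈ 3.3312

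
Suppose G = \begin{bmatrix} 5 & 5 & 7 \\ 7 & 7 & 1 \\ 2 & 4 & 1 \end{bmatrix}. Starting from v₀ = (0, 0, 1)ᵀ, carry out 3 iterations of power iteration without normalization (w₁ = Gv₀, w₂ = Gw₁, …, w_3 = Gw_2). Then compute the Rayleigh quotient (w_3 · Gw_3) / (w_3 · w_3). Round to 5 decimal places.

w1 = Gv₀ = (7, 1, 1)
w2 = Gw1 = (47, 57, 19)
w3 = Gw2 = (653, 747, 341)
Gw3 = (9387, 10141, 4635)
w3·Gw3 = 653·9387 + 747·10141 + 341·4635 = 15285573; w3·w3 = 653·653 + 747·747 + 341·341 = 1100699
λ ≈ 15285573/1100699 = 13.88715

λ ≈ 13.88715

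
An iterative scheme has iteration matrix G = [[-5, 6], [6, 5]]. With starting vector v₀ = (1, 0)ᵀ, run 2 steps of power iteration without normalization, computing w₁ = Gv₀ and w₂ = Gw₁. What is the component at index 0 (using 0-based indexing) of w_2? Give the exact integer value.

61

w1 = Gv₀ = ((-5)·1 + 6·0; 6·1 + 5·0) = (-5, 6)
w2 = Gw1 = ((-5)·(-5) + 6·6; 6·(-5) + 5·6) = (61, 0)
The requested component of w2 is 61.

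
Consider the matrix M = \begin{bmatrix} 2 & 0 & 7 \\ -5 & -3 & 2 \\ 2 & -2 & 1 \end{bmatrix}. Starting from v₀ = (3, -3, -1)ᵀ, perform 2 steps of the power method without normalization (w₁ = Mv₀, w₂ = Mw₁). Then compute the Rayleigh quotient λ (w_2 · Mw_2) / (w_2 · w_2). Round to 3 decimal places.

0.206

w1 = Mv₀ = (2·3 + 0·(-3) + 7·(-1); (-5)·3 + (-3)·(-3) + 2·(-1); 2·3 + (-2)·(-3) + 1·(-1)) = (-1, -8, 11)
w2 = Mw1 = (2·(-1) + 0·(-8) + 7·11; (-5)·(-1) + (-3)·(-8) + 2·11; 2·(-1) + (-2)·(-8) + 1·11) = (75, 51, 25)
Mw2 = (325, -478, 73)
w2·Mw2 = 75·325 + 51·(-478) + 25·73 = 1822; w2·w2 = 75·75 + 51·51 + 25·25 = 8851
λ ≈ 1822/8851 = 0.206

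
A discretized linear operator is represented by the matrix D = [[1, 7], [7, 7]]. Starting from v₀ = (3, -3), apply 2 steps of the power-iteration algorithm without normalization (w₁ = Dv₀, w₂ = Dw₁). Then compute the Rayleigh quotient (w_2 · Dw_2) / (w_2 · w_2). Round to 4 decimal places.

w1 = Dv₀ = (1·3 + 7·(-3); 7·3 + 7·(-3)) = (-18, 0)
w2 = Dw1 = (1·(-18) + 7·0; 7·(-18) + 7·0) = (-18, -126)
Dw2 = (-900, -1008)
w2·Dw2 = (-18)·(-900) + (-126)·(-1008) = 143208; w2·w2 = (-18)·(-18) + (-126)·(-126) = 16200
λ ≈ 143208/16200 = 8.8400

λ ≈ 8.8400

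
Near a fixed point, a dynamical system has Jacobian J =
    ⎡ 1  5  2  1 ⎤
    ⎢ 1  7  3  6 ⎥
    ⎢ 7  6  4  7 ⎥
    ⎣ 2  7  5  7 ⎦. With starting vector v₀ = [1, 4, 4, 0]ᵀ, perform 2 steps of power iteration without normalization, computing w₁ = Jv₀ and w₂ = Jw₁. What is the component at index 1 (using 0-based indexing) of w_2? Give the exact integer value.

757

w1 = Jv₀ = (1·1 + 5·4 + 2·4 + 1·0; 1·1 + 7·4 + 3·4 + 6·0; 7·1 + 6·4 + 4·4 + 7·0; 2·1 + 7·4 + 5·4 + 7·0) = (29, 41, 47, 50)
w2 = Jw1 = (1·29 + 5·41 + 2·47 + 1·50; 1·29 + 7·41 + 3·47 + 6·50; 7·29 + 6·41 + 4·47 + 7·50; 2·29 + 7·41 + 5·47 + 7·50) = (378, 757, 987, 930)
The requested component of w2 is 757.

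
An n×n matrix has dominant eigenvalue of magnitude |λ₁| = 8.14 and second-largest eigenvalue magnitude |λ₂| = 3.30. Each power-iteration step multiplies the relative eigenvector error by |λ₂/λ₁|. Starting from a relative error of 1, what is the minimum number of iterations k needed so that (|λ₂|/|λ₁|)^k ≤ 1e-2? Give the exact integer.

6

|λ₂/λ₁| = 3.30/8.14 = 0.40541
Need k ≥ ln(1e-2) / ln(0.40541) = -4.6052 / -0.9029 ≈ 5.101
Smallest integer k satisfying the bound: 6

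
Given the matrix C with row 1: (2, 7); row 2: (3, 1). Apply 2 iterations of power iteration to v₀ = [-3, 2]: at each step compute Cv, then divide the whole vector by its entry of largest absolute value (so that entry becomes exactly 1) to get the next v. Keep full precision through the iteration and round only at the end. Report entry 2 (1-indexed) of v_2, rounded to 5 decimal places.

Cv0 = (8.000000, -7.000000); divide by 8.000000 → v1 = (1.000000, -0.875000)
Cv1 = (-4.125000, 2.125000); divide by -4.125000 → v2 = (1.000000, -0.515152)
Requested entry of v2: 17/-33 = -0.51515

-0.51515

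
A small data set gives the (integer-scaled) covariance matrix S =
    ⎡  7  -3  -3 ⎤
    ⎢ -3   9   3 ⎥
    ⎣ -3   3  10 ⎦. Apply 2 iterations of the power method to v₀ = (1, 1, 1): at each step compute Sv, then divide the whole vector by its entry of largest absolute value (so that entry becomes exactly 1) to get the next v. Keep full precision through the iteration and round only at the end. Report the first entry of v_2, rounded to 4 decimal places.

Sv0 = (1.00000, 9.00000, 10.00000); divide by 10.00000 → v1 = (0.10000, 0.90000, 1.00000)
Sv1 = (-5.00000, 10.80000, 12.40000); divide by 12.40000 → v2 = (-0.40323, 0.87097, 1.00000)
Requested entry of v2: -50/124 = -0.4032

-0.4032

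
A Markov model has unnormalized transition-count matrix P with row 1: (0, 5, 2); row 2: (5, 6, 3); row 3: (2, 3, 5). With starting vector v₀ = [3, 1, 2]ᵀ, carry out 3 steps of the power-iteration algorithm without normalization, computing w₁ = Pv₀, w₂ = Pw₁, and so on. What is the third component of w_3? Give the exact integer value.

w1 = Pv₀ = (9, 27, 19)
w2 = Pw1 = (173, 264, 194)
w3 = Pw2 = (1708, 3031, 2108)
The requested component of w3 is 2108.

2108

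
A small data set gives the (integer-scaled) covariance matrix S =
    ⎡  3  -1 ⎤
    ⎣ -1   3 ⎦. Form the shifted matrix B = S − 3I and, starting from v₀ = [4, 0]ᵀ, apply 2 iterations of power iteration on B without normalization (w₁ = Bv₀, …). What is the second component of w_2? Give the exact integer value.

0

B = S − 3I has rows (0, -1); (-1, 0)
w1 = Bv₀ = (0·4 + (-1)·0; (-1)·4 + 0·0) = (0, -4)
w2 = Bw1 = (0·0 + (-1)·(-4); (-1)·0 + 0·(-4)) = (4, 0)
Requested component of w2: 0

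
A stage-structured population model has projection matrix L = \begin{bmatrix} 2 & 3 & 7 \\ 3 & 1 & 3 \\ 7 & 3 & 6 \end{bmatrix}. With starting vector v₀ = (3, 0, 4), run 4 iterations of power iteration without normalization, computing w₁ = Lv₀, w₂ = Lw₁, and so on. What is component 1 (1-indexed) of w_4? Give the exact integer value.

w1 = Lv₀ = (34, 21, 45)
w2 = Lw1 = (446, 258, 571)
w3 = Lw2 = (5663, 3309, 7322)
w4 = Lw3 = (72507, 42264, 93500)
The requested component of w4 is 72507.

72507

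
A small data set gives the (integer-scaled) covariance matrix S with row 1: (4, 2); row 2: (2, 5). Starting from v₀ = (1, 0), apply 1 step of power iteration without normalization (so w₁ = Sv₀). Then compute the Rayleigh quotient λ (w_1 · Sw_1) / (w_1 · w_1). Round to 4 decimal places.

w1 = Sv₀ = (4, 2)
Sw1 = (20, 18)
w1·Sw1 = 4·20 + 2·18 = 116; w1·w1 = 4·4 + 2·2 = 20
λ ≈ 116/20 = 5.8000

λ ≈ 5.8000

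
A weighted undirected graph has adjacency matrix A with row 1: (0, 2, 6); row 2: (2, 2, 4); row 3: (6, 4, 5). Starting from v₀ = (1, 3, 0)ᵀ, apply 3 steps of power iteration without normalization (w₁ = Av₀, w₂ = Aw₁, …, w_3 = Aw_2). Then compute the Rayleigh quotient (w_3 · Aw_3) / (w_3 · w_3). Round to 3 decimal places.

λ ≈ 11.141

w1 = Av₀ = (0·1 + 2·3 + 6·0; 2·1 + 2·3 + 4·0; 6·1 + 4·3 + 5·0) = (6, 8, 18)
w2 = Aw1 = (0·6 + 2·8 + 6·18; 2·6 + 2·8 + 4·18; 6·6 + 4·8 + 5·18) = (124, 100, 158)
w3 = Aw2 = (1148, 1080, 1934)
Aw3 = (13764, 12192, 20878)
w3·Aw3 = 1148·13764 + 1080·12192 + 1934·20878 = 69346484; w3·w3 = 1148·1148 + 1080·1080 + 1934·1934 = 6224660
λ ≈ 69346484/6224660 = 11.141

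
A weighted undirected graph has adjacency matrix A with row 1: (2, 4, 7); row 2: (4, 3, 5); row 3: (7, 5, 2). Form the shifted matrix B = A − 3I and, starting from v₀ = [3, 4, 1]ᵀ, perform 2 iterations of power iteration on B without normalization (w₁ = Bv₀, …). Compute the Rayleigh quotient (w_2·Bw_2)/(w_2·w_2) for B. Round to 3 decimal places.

8.903

B = A − 3I has rows (-1, 4, 7); (4, 0, 5); (7, 5, -1)
w1 = Bv₀ = ((-1)·3 + 4·4 + 7·1; 4·3 + 0·4 + 5·1; 7·3 + 5·4 + (-1)·1) = (20, 17, 40)
w2 = Bw1 = ((-1)·20 + 4·17 + 7·40; 4·20 + 0·17 + 5·40; 7·20 + 5·17 + (-1)·40) = (328, 280, 185)
Bw2 = (2087, 2237, 3511)
w2·Bw2 = 1960431; w2·w2 = 220209; μ ≈ 1960431/220209 = 8.903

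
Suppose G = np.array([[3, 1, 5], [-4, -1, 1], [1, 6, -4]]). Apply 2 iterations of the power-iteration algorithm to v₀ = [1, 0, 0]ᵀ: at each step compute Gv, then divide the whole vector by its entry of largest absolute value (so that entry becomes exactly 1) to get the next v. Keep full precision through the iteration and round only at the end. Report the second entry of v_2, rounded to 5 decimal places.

Gv0 = (3.000000, -4.000000, 1.000000); divide by -4.000000 → v1 = (-0.750000, 1.000000, -0.250000)
Gv1 = (-2.500000, 1.750000, 6.250000); divide by 6.250000 → v2 = (-0.400000, 0.280000, 1.000000)
Requested entry of v2: -7/-25 = 0.28000

0.28000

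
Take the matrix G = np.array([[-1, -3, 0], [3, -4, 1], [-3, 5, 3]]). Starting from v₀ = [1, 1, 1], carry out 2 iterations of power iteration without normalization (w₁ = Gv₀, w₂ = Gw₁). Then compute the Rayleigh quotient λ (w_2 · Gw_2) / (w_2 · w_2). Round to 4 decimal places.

0.6511

w1 = Gv₀ = ((-1)·1 + (-3)·1 + 0·1; 3·1 + (-4)·1 + 1·1; (-3)·1 + 5·1 + 3·1) = (-4, 0, 5)
w2 = Gw1 = ((-1)·(-4) + (-3)·0 + 0·5; 3·(-4) + (-4)·0 + 1·5; (-3)·(-4) + 5·0 + 3·5) = (4, -7, 27)
Gw2 = (17, 67, 34)
w2·Gw2 = 4·17 + (-7)·67 + 27·34 = 517; w2·w2 = 4·4 + (-7)·(-7) + 27·27 = 794
λ ≈ 517/794 = 0.6511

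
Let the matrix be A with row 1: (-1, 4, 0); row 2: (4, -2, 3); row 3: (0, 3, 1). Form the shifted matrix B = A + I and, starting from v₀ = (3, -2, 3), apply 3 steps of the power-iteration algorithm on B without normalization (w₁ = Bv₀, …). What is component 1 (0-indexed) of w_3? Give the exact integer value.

630

B = A + I has rows (0, 4, 0); (4, -1, 3); (0, 3, 2)
w1 = Bv₀ = (-8, 23, 0)
w2 = Bw1 = (92, -55, 69)
w3 = Bw2 = (-220, 630, -27)
Requested component of w3: 630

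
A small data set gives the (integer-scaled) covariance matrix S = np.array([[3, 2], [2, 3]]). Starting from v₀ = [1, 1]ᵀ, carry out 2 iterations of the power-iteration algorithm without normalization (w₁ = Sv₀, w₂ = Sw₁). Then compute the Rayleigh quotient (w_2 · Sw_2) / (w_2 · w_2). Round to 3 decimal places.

λ ≈ 5.000

w1 = Sv₀ = (3·1 + 2·1; 2·1 + 3·1) = (5, 5)
w2 = Sw1 = (3·5 + 2·5; 2·5 + 3·5) = (25, 25)
Sw2 = (125, 125)
w2·Sw2 = 25·125 + 25·125 = 6250; w2·w2 = 25·25 + 25·25 = 1250
λ ≈ 6250/1250 = 5.000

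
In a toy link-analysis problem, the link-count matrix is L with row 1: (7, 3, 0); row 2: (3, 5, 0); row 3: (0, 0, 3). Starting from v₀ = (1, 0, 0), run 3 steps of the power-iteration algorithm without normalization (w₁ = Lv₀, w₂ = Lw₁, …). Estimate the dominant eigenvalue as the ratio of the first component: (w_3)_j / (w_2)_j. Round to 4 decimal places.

w1 = Lv₀ = (7·1 + 3·0 + 0·0; 3·1 + 5·0 + 0·0; 0·1 + 0·0 + 3·0) = (7, 3, 0)
w2 = Lw1 = (7·7 + 3·3 + 0·0; 3·7 + 5·3 + 0·0; 0·7 + 0·3 + 3·0) = (58, 36, 0)
w3 = Lw2 = (514, 354, 0)
Ratio at component: 514 / 58 = 8.8621

λ ≈ 8.8621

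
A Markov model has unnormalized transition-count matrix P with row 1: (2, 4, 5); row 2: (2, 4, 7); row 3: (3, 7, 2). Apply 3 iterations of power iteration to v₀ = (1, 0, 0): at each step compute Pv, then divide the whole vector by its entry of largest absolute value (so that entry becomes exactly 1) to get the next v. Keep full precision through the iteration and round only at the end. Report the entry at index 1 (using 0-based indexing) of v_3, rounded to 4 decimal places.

Pv0 = (2.00000, 2.00000, 3.00000); divide by 3.00000 → v1 = (0.66667, 0.66667, 1.00000)
Pv1 = (9.00000, 11.00000, 8.66667); divide by 11.00000 → v2 = (0.81818, 1.00000, 0.78788)
Pv2 = (9.57576, 11.15152, 11.03030); divide by 11.15152 → v3 = (0.85870, 1.00000, 0.98913)
Requested entry of v3: 368/368 = 1.0000

1.0000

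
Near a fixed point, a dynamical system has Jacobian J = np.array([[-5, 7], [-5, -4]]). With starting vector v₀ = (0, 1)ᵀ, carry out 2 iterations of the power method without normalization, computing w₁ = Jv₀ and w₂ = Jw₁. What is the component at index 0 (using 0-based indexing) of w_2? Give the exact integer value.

w1 = Jv₀ = ((-5)·0 + 7·1; (-5)·0 + (-4)·1) = (7, -4)
w2 = Jw1 = ((-5)·7 + 7·(-4); (-5)·7 + (-4)·(-4)) = (-63, -19)
The requested component of w2 is -63.

-63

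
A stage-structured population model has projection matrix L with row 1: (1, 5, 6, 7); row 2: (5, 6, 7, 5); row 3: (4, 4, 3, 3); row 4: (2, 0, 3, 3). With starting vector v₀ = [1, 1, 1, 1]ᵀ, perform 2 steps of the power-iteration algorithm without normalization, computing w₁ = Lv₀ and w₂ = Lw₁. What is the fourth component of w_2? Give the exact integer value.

w1 = Lv₀ = (19, 23, 14, 8)
w2 = Lw1 = (274, 371, 234, 104)
The requested component of w2 is 104.

104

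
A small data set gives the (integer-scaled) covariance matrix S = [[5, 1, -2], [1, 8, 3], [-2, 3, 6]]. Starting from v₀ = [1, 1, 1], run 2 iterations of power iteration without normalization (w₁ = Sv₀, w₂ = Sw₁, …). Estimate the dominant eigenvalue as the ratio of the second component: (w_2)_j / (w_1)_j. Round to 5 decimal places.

w1 = Sv₀ = (4, 12, 7)
w2 = Sw1 = (18, 121, 70)
Ratio at component: 121 / 12 = 10.08333

λ ≈ 10.08333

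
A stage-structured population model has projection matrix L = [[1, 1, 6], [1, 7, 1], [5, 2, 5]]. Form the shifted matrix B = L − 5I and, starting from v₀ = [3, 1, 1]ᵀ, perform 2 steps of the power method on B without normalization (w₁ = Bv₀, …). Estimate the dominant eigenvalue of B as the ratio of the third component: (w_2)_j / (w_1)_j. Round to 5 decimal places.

-0.76471

B = L − 5I has rows (-4, 1, 6); (1, 2, 1); (5, 2, 0)
w1 = Bv₀ = ((-4)·3 + 1·1 + 6·1; 1·3 + 2·1 + 1·1; 5·3 + 2·1 + 0·1) = (-5, 6, 17)
w2 = Bw1 = ((-4)·(-5) + 1·6 + 6·17; 1·(-5) + 2·6 + 1·17; 5·(-5) + 2·6 + 0·17) = (128, 24, -13)
Ratio: -13/17 = -0.76471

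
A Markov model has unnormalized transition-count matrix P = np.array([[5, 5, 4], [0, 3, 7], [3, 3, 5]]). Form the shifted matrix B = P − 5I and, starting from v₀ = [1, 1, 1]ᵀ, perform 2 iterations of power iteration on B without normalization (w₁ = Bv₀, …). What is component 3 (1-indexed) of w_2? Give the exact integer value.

B = P − 5I has rows (0, 5, 4); (0, -2, 7); (3, 3, 0)
w1 = Bv₀ = (0·1 + 5·1 + 4·1; 0·1 + (-2)·1 + 7·1; 3·1 + 3·1 + 0·1) = (9, 5, 6)
w2 = Bw1 = (0·9 + 5·5 + 4·6; 0·9 + (-2)·5 + 7·6; 3·9 + 3·5 + 0·6) = (49, 32, 42)
Requested component of w2: 42

42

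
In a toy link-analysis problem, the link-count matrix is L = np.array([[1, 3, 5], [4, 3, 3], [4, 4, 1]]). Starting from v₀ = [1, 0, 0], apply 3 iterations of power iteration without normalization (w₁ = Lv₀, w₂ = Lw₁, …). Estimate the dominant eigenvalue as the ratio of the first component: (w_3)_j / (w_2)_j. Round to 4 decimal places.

λ ≈ 7.1818

w1 = Lv₀ = (1·1 + 3·0 + 5·0; 4·1 + 3·0 + 3·0; 4·1 + 4·0 + 1·0) = (1, 4, 4)
w2 = Lw1 = (1·1 + 3·4 + 5·4; 4·1 + 3·4 + 3·4; 4·1 + 4·4 + 1·4) = (33, 28, 24)
w3 = Lw2 = (237, 288, 268)
Ratio at component: 237 / 33 = 7.1818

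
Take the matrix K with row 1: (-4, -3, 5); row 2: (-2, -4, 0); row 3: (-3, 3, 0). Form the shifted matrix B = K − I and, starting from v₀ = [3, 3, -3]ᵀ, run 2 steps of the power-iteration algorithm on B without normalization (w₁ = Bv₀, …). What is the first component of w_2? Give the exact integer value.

B = K − I has rows (-5, -3, 5); (-2, -5, 0); (-3, 3, -1)
w1 = Bv₀ = (-39, -21, 3)
w2 = Bw1 = (273, 183, 51)
Requested component of w2: 273

273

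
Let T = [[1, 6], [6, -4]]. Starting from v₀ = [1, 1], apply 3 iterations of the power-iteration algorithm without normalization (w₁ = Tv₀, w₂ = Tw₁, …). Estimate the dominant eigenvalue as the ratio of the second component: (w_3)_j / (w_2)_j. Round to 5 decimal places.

-0.64706

w1 = Tv₀ = (1·1 + 6·1; 6·1 + (-4)·1) = (7, 2)
w2 = Tw1 = (1·7 + 6·2; 6·7 + (-4)·2) = (19, 34)
w3 = Tw2 = (223, -22)
Ratio at component: -22 / 34 = -0.64706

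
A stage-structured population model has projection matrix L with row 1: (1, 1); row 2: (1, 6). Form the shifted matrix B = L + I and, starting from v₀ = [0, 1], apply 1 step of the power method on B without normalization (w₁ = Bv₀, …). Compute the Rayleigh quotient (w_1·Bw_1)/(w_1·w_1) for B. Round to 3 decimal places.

μ ≈ 7.180

B = L + I has rows (2, 1); (1, 7)
w1 = Bv₀ = (1, 7)
Bw1 = (9, 50)
w1·Bw1 = 359; w1·w1 = 50; μ ≈ 359/50 = 7.180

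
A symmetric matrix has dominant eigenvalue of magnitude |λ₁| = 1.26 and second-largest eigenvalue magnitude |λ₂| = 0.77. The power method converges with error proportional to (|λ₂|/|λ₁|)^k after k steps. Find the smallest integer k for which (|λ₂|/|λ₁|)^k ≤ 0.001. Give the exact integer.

|λ₂/λ₁| = 0.77/1.26 = 0.61111
Need k ≥ ln(0.001) / ln(0.61111) = -6.9078 / -0.4925 ≈ 14.027
Smallest integer k satisfying the bound: 15

15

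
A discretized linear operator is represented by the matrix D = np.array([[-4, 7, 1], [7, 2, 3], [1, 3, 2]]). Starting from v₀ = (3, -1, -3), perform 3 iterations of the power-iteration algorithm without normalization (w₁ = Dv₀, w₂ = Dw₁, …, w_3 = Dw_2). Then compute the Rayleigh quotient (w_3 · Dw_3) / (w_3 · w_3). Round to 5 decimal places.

w1 = Dv₀ = ((-4)·3 + 7·(-1) + 1·(-3); 7·3 + 2·(-1) + 3·(-3); 1·3 + 3·(-1) + 2·(-3)) = (-22, 10, -6)
w2 = Dw1 = ((-4)·(-22) + 7·10 + 1·(-6); 7·(-22) + 2·10 + 3·(-6); 1·(-22) + 3·10 + 2·(-6)) = (152, -152, -4)
w3 = Dw2 = (-1676, 748, -312)
Dw3 = (11628, -11172, -56)
w3·Dw3 = (-1676)·11628 + 748·(-11172) + (-312)·(-56) = -27827712; w3·w3 = (-1676)·(-1676) + 748·748 + (-312)·(-312) = 3465824
λ ≈ -27827712/3465824 = -8.02918

λ ≈ -8.02918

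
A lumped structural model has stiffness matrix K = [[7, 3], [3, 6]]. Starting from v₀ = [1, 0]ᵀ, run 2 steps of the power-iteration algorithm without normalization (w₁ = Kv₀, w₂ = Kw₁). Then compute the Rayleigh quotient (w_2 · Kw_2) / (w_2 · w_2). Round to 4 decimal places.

9.4669

w1 = Kv₀ = (7·1 + 3·0; 3·1 + 6·0) = (7, 3)
w2 = Kw1 = (7·7 + 3·3; 3·7 + 6·3) = (58, 39)
Kw2 = (523, 408)
w2·Kw2 = 58·523 + 39·408 = 46246; w2·w2 = 58·58 + 39·39 = 4885
λ ≈ 46246/4885 = 9.4669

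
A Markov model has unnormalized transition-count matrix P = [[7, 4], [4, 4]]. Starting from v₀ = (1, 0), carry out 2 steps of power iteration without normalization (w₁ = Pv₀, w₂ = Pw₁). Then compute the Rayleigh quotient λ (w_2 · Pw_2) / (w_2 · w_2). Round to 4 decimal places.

w1 = Pv₀ = (7·1 + 4·0; 4·1 + 4·0) = (7, 4)
w2 = Pw1 = (7·7 + 4·4; 4·7 + 4·4) = (65, 44)
Pw2 = (631, 436)
w2·Pw2 = 65·631 + 44·436 = 60199; w2·w2 = 65·65 + 44·44 = 6161
λ ≈ 60199/6161 = 9.7710

λ ≈ 9.7710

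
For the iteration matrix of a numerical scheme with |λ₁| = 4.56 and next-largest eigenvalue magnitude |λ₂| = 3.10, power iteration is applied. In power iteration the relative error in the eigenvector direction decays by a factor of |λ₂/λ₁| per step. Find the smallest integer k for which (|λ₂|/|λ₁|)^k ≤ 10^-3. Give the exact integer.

18

|λ₂/λ₁| = 3.10/4.56 = 0.67982
Need k ≥ ln(10^-3) / ln(0.67982) = -6.9078 / -0.3859 ≈ 17.899
Smallest integer k satisfying the bound: 18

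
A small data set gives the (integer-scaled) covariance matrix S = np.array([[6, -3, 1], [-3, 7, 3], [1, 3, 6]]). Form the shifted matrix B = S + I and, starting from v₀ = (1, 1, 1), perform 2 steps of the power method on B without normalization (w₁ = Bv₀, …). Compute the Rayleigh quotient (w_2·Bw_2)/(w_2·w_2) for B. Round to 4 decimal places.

9.8582

B = S + I has rows (7, -3, 1); (-3, 8, 3); (1, 3, 7)
w1 = Bv₀ = (5, 8, 11)
w2 = Bw1 = (22, 82, 106)
Bw2 = (14, 908, 1010)
w2·Bw2 = 181824; w2·w2 = 18444; μ ≈ 181824/18444 = 9.8582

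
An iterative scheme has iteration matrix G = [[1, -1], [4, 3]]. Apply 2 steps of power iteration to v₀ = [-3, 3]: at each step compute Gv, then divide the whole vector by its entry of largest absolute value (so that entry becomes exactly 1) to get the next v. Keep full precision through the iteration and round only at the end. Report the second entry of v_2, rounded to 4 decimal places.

1.0000

Gv0 = (-6.00000, -3.00000); divide by -6.00000 → v1 = (1.00000, 0.50000)
Gv1 = (0.50000, 5.50000); divide by 5.50000 → v2 = (0.09091, 1.00000)
Requested entry of v2: -33/-33 = 1.0000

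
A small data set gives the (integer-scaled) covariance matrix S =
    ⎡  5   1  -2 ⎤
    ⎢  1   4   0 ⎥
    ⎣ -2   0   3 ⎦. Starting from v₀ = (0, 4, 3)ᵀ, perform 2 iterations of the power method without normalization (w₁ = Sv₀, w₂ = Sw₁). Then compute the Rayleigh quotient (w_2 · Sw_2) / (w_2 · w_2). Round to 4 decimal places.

w1 = Sv₀ = (5·0 + 1·4 + (-2)·3; 1·0 + 4·4 + 0·3; (-2)·0 + 0·4 + 3·3) = (-2, 16, 9)
w2 = Sw1 = (5·(-2) + 1·16 + (-2)·9; 1·(-2) + 4·16 + 0·9; (-2)·(-2) + 0·16 + 3·9) = (-12, 62, 31)
Sw2 = (-60, 236, 117)
w2·Sw2 = (-12)·(-60) + 62·236 + 31·117 = 18979; w2·w2 = (-12)·(-12) + 62·62 + 31·31 = 4949
λ ≈ 18979/4949 = 3.8349

λ ≈ 3.8349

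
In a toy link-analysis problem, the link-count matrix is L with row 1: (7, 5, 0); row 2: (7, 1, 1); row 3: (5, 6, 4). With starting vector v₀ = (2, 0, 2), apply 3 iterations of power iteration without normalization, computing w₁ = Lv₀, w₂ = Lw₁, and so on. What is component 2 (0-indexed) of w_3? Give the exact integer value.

w1 = Lv₀ = (7·2 + 5·0 + 0·2; 7·2 + 1·0 + 1·2; 5·2 + 6·0 + 4·2) = (14, 16, 18)
w2 = Lw1 = (7·14 + 5·16 + 0·18; 7·14 + 1·16 + 1·18; 5·14 + 6·16 + 4·18) = (178, 132, 238)
w3 = Lw2 = (1906, 1616, 2634)
The requested component of w3 is 2634.

2634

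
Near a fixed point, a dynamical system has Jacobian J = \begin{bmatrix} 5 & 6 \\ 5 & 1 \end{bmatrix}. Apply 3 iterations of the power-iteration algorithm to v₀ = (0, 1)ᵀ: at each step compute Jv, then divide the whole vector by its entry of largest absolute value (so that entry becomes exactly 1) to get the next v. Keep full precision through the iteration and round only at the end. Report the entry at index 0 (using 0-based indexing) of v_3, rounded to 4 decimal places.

1.0000

Jv0 = (6.00000, 1.00000); divide by 6.00000 → v1 = (1.00000, 0.16667)
Jv1 = (6.00000, 5.16667); divide by 6.00000 → v2 = (1.00000, 0.86111)
Jv2 = (10.16667, 5.86111); divide by 10.16667 → v3 = (1.00000, 0.57650)
Requested entry of v3: 366/366 = 1.0000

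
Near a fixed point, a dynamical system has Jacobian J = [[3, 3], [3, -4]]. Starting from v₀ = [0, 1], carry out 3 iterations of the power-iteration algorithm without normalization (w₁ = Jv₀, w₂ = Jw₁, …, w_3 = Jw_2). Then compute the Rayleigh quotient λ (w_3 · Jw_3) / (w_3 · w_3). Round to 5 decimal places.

λ ≈ -4.78044

w1 = Jv₀ = (3·0 + 3·1; 3·0 + (-4)·1) = (3, -4)
w2 = Jw1 = (3·3 + 3·(-4); 3·3 + (-4)·(-4)) = (-3, 25)
w3 = Jw2 = (66, -109)
Jw3 = (-129, 634)
w3·Jw3 = 66·(-129) + (-109)·634 = -77620; w3·w3 = 66·66 + (-109)·(-109) = 16237
λ ≈ -77620/16237 = -4.78044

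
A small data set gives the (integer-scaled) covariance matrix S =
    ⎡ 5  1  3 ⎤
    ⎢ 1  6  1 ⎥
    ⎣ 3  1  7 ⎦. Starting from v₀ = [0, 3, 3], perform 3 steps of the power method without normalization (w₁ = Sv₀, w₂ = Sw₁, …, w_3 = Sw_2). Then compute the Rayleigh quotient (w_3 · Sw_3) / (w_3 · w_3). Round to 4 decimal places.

w1 = Sv₀ = (5·0 + 1·3 + 3·3; 1·0 + 6·3 + 1·3; 3·0 + 1·3 + 7·3) = (12, 21, 24)
w2 = Sw1 = (5·12 + 1·21 + 3·24; 1·12 + 6·21 + 1·24; 3·12 + 1·21 + 7·24) = (153, 162, 225)
w3 = Sw2 = (1602, 1350, 2196)
Sw3 = (15948, 11898, 21528)
w3·Sw3 = 1602·15948 + 1350·11898 + 2196·21528 = 88886484; w3·w3 = 1602·1602 + 1350·1350 + 2196·2196 = 9211320
λ ≈ 88886484/9211320 = 9.6497

λ ≈ 9.6497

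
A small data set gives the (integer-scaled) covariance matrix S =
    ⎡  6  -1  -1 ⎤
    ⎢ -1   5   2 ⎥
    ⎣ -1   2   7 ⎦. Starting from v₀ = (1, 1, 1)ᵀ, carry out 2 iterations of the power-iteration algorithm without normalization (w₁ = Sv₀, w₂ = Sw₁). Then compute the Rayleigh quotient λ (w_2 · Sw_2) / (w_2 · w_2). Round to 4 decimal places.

w1 = Sv₀ = (4, 6, 8)
w2 = Sw1 = (10, 42, 64)
Sw2 = (-46, 328, 522)
w2·Sw2 = 10·(-46) + 42·328 + 64·522 = 46724; w2·w2 = 10·10 + 42·42 + 64·64 = 5960
λ ≈ 46724/5960 = 7.8396

λ ≈ 7.8396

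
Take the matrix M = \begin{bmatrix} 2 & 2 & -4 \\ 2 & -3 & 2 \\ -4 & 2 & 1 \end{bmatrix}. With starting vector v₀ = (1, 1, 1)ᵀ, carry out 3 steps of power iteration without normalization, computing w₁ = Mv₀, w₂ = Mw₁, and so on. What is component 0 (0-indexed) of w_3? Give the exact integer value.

-2

w1 = Mv₀ = (2·1 + 2·1 + (-4)·1; 2·1 + (-3)·1 + 2·1; (-4)·1 + 2·1 + 1·1) = (0, 1, -1)
w2 = Mw1 = (2·0 + 2·1 + (-4)·(-1); 2·0 + (-3)·1 + 2·(-1); (-4)·0 + 2·1 + 1·(-1)) = (6, -5, 1)
w3 = Mw2 = (-2, 29, -33)
The requested component of w3 is -2.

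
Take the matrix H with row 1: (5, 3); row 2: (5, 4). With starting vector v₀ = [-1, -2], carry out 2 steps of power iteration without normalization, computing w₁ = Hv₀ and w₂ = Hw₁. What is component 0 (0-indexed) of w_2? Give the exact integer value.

-94

w1 = Hv₀ = (-11, -13)
w2 = Hw1 = (-94, -107)
The requested component of w2 is -94.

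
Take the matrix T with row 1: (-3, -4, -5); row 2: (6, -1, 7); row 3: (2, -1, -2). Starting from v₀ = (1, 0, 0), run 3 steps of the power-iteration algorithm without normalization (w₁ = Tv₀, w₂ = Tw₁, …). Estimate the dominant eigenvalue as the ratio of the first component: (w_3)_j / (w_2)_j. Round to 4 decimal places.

-7.8000

w1 = Tv₀ = (-3, 6, 2)
w2 = Tw1 = (-25, -10, -16)
w3 = Tw2 = (195, -252, -8)
Ratio at component: 195 / -25 = -7.8000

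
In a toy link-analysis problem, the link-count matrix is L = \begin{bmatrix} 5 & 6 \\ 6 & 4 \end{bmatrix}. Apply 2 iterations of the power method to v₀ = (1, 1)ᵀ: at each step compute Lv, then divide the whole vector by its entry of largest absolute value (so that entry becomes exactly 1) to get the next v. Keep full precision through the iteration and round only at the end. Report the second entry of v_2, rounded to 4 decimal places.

Lv0 = (11.00000, 10.00000); divide by 11.00000 → v1 = (1.00000, 0.90909)
Lv1 = (10.45455, 9.63636); divide by 10.45455 → v2 = (1.00000, 0.92174)
Requested entry of v2: 106/115 = 0.9217

0.9217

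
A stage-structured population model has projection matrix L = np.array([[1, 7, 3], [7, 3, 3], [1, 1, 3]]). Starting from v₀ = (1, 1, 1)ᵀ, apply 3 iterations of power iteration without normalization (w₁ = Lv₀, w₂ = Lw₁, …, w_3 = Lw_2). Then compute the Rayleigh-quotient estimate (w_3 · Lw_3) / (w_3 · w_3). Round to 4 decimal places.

w1 = Lv₀ = (1·1 + 7·1 + 3·1; 7·1 + 3·1 + 3·1; 1·1 + 1·1 + 3·1) = (11, 13, 5)
w2 = Lw1 = (1·11 + 7·13 + 3·5; 7·11 + 3·13 + 3·5; 1·11 + 1·13 + 3·5) = (117, 131, 39)
w3 = Lw2 = (1151, 1329, 365)
Lw3 = (11549, 13139, 3575)
w3·Lw3 = 1151·11549 + 1329·13139 + 365·3575 = 32059505; w3·w3 = 1151·1151 + 1329·1329 + 365·365 = 3224267
λ ≈ 32059505/3224267 = 9.9432

9.9432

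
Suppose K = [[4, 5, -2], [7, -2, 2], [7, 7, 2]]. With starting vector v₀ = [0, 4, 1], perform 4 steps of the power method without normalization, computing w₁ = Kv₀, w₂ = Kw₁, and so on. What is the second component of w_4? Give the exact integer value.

w1 = Kv₀ = (18, -6, 30)
w2 = Kw1 = (-18, 198, 144)
w3 = Kw2 = (630, -234, 1548)
w4 = Kw3 = (-1746, 7974, 5868)
The requested component of w4 is 7974.

7974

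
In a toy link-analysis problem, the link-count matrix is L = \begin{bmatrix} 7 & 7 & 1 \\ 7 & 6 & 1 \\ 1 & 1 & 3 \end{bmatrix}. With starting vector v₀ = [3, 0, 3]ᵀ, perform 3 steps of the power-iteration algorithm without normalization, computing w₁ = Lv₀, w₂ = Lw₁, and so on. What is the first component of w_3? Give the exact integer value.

4788

w1 = Lv₀ = (24, 24, 12)
w2 = Lw1 = (348, 324, 84)
w3 = Lw2 = (4788, 4464, 924)
The requested component of w3 is 4788.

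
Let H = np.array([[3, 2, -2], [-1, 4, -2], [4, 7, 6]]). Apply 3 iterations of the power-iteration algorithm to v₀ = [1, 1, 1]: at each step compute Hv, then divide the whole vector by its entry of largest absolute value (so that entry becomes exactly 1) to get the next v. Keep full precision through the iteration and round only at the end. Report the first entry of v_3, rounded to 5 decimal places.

Hv0 = (3.000000, 1.000000, 17.000000); divide by 17.000000 → v1 = (0.176471, 0.058824, 1.000000)
Hv1 = (-1.352941, -1.941176, 7.117647); divide by 7.117647 → v2 = (-0.190083, -0.272727, 1.000000)
Hv2 = (-3.115702, -2.900826, 3.330579); divide by 3.330579 → v3 = (-0.935484, -0.870968, 1.000000)
Requested entry of v3: -377/403 = -0.93548

-0.93548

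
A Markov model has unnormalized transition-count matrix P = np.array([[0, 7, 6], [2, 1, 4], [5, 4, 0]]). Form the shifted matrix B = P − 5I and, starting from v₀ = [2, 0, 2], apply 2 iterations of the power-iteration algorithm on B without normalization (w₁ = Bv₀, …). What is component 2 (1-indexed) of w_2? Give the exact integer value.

-44

B = P − 5I has rows (-5, 7, 6); (2, -4, 4); (5, 4, -5)
w1 = Bv₀ = ((-5)·2 + 7·0 + 6·2; 2·2 + (-4)·0 + 4·2; 5·2 + 4·0 + (-5)·2) = (2, 12, 0)
w2 = Bw1 = ((-5)·2 + 7·12 + 6·0; 2·2 + (-4)·12 + 4·0; 5·2 + 4·12 + (-5)·0) = (74, -44, 58)
Requested component of w2: -44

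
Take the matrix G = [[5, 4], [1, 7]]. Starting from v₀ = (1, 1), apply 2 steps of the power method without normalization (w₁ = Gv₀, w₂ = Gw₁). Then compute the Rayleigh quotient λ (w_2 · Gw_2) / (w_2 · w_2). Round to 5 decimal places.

w1 = Gv₀ = (5·1 + 4·1; 1·1 + 7·1) = (9, 8)
w2 = Gw1 = (5·9 + 4·8; 1·9 + 7·8) = (77, 65)
Gw2 = (645, 532)
w2·Gw2 = 77·645 + 65·532 = 84245; w2·w2 = 77·77 + 65·65 = 10154
λ ≈ 84245/10154 = 8.29673

λ ≈ 8.29673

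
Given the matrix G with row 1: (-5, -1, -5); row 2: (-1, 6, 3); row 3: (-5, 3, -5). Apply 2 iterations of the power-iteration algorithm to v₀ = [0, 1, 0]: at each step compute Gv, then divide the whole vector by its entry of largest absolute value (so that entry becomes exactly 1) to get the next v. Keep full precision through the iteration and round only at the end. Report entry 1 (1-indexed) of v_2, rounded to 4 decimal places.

Gv0 = (-1.00000, 6.00000, 3.00000); divide by 6.00000 → v1 = (-0.16667, 1.00000, 0.50000)
Gv1 = (-2.66667, 7.66667, 1.33333); divide by 7.66667 → v2 = (-0.34783, 1.00000, 0.17391)
Requested entry of v2: -16/46 = -0.3478

-0.3478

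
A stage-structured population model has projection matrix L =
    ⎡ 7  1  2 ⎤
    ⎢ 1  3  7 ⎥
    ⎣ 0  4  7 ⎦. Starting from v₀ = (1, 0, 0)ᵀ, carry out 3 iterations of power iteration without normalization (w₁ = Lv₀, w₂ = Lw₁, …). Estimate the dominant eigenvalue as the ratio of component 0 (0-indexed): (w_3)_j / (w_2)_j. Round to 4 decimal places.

7.3600

w1 = Lv₀ = (7, 1, 0)
w2 = Lw1 = (50, 10, 4)
w3 = Lw2 = (368, 108, 68)
Ratio at component: 368 / 50 = 7.3600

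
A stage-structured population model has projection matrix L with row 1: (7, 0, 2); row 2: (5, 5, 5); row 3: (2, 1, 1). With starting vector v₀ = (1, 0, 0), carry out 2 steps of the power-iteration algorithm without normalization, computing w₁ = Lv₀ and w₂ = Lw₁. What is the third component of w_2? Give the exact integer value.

21

w1 = Lv₀ = (7·1 + 0·0 + 2·0; 5·1 + 5·0 + 5·0; 2·1 + 1·0 + 1·0) = (7, 5, 2)
w2 = Lw1 = (7·7 + 0·5 + 2·2; 5·7 + 5·5 + 5·2; 2·7 + 1·5 + 1·2) = (53, 70, 21)
The requested component of w2 is 21.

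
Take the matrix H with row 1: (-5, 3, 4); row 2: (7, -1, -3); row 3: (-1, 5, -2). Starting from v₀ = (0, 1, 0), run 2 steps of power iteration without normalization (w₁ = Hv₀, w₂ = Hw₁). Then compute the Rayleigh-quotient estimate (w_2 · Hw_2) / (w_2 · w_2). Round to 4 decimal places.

w1 = Hv₀ = ((-5)·0 + 3·1 + 4·0; 7·0 + (-1)·1 + (-3)·0; (-1)·0 + 5·1 + (-2)·0) = (3, -1, 5)
w2 = Hw1 = ((-5)·3 + 3·(-1) + 4·5; 7·3 + (-1)·(-1) + (-3)·5; (-1)·3 + 5·(-1) + (-2)·5) = (2, 7, -18)
Hw2 = (-61, 61, 69)
w2·Hw2 = 2·(-61) + 7·61 + (-18)·69 = -937; w2·w2 = 2·2 + 7·7 + (-18)·(-18) = 377
λ ≈ -937/377 = -2.4854

λ ≈ -2.4854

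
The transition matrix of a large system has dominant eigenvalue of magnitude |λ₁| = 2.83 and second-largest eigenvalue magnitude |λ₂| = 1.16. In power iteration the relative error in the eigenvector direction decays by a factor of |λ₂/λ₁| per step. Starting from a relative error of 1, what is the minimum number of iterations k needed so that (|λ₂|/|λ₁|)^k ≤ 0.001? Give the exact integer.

|λ₂/λ₁| = 1.16/2.83 = 0.40989
Need k ≥ ln(0.001) / ln(0.40989) = -6.9078 / -0.8919 ≈ 7.745
Smallest integer k satisfying the bound: 8

8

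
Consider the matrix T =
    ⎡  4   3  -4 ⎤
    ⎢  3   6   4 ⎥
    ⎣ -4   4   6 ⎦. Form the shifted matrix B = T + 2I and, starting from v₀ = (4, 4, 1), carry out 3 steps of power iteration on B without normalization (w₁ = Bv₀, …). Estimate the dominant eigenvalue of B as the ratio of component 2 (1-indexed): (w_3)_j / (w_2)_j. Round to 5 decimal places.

10.78125

B = T + 2I has rows (6, 3, -4); (3, 8, 4); (-4, 4, 8)
w1 = Bv₀ = (6·4 + 3·4 + (-4)·1; 3·4 + 8·4 + 4·1; (-4)·4 + 4·4 + 8·1) = (32, 48, 8)
w2 = Bw1 = (6·32 + 3·48 + (-4)·8; 3·32 + 8·48 + 4·8; (-4)·32 + 4·48 + 8·8) = (304, 512, 128)
w3 = Bw2 = (2848, 5520, 1856)
Ratio: 5520/512 = 10.78125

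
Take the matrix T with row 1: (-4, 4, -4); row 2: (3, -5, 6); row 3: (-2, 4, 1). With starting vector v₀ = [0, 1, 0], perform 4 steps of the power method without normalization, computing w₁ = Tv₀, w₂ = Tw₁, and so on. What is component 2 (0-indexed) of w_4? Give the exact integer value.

w1 = Tv₀ = (4, -5, 4)
w2 = Tw1 = (-52, 61, -24)
w3 = Tw2 = (548, -605, 324)
w4 = Tw3 = (-5908, 6613, -3192)
The requested component of w4 is -3192.

-3192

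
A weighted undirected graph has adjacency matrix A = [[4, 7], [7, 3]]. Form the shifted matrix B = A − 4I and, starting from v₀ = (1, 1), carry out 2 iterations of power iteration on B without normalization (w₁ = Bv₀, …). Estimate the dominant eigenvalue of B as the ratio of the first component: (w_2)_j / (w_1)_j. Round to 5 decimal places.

B = A − 4I has rows (0, 7); (7, -1)
w1 = Bv₀ = (7, 6)
w2 = Bw1 = (42, 43)
Ratio: 42/7 = 6.00000

6.00000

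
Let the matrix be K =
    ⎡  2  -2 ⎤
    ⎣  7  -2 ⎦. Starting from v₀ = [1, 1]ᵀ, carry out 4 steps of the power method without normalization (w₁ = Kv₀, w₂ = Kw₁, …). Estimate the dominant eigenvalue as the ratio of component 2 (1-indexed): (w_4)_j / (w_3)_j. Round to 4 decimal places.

w1 = Kv₀ = (2·1 + (-2)·1; 7·1 + (-2)·1) = (0, 5)
w2 = Kw1 = (2·0 + (-2)·5; 7·0 + (-2)·5) = (-10, -10)
w3 = Kw2 = (0, -50)
w4 = Kw3 = (100, 100)
Ratio at component: 100 / -50 = -2.0000

λ ≈ -2.0000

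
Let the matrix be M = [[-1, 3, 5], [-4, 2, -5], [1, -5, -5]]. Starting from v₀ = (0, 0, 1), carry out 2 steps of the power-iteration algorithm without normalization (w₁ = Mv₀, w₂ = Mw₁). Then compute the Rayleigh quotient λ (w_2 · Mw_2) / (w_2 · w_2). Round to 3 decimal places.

-5.798

w1 = Mv₀ = ((-1)·0 + 3·0 + 5·1; (-4)·0 + 2·0 + (-5)·1; 1·0 + (-5)·0 + (-5)·1) = (5, -5, -5)
w2 = Mw1 = ((-1)·5 + 3·(-5) + 5·(-5); (-4)·5 + 2·(-5) + (-5)·(-5); 1·5 + (-5)·(-5) + (-5)·(-5)) = (-45, -5, 55)
Mw2 = (305, -105, -295)
w2·Mw2 = (-45)·305 + (-5)·(-105) + 55·(-295) = -29425; w2·w2 = (-45)·(-45) + (-5)·(-5) + 55·55 = 5075
λ ≈ -29425/5075 = -5.798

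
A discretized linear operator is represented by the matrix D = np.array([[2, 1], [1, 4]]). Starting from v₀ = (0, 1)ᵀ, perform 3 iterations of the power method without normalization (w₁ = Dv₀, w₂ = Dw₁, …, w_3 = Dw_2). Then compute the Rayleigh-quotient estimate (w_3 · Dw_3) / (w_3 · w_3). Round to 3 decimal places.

w1 = Dv₀ = (2·0 + 1·1; 1·0 + 4·1) = (1, 4)
w2 = Dw1 = (2·1 + 1·4; 1·1 + 4·4) = (6, 17)
w3 = Dw2 = (29, 74)
Dw3 = (132, 325)
w3·Dw3 = 29·132 + 74·325 = 27878; w3·w3 = 29·29 + 74·74 = 6317
λ ≈ 27878/6317 = 4.413

λ ≈ 4.413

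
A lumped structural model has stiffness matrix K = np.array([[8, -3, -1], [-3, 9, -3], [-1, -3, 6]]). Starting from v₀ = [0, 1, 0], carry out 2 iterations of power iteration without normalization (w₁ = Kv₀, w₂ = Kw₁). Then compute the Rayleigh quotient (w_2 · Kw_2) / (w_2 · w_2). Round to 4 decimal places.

w1 = Kv₀ = (-3, 9, -3)
w2 = Kw1 = (-48, 99, -42)
Kw2 = (-639, 1161, -501)
w2·Kw2 = (-48)·(-639) + 99·1161 + (-42)·(-501) = 166653; w2·w2 = (-48)·(-48) + 99·99 + (-42)·(-42) = 13869
λ ≈ 166653/13869 = 12.0162

λ ≈ 12.0162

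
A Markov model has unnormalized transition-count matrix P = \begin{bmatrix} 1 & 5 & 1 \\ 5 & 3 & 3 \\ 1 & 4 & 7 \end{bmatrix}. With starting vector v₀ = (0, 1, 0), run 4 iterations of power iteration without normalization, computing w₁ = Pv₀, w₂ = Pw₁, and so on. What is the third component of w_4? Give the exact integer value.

5532

w1 = Pv₀ = (5, 3, 4)
w2 = Pw1 = (24, 46, 45)
w3 = Pw2 = (299, 393, 523)
w4 = Pw3 = (2787, 4243, 5532)
The requested component of w4 is 5532.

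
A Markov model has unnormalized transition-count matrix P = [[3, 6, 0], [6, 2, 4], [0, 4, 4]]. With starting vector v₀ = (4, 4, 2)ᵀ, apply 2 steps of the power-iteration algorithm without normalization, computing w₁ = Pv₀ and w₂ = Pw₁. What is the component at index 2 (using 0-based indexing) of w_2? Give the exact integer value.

w1 = Pv₀ = (3·4 + 6·4 + 0·2; 6·4 + 2·4 + 4·2; 0·4 + 4·4 + 4·2) = (36, 40, 24)
w2 = Pw1 = (3·36 + 6·40 + 0·24; 6·36 + 2·40 + 4·24; 0·36 + 4·40 + 4·24) = (348, 392, 256)
The requested component of w2 is 256.

256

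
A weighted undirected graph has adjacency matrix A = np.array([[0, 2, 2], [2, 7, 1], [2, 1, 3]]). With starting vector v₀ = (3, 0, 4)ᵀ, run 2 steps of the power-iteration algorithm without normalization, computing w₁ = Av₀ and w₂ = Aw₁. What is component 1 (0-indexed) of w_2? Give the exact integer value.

w1 = Av₀ = (8, 10, 18)
w2 = Aw1 = (56, 104, 80)
The requested component of w2 is 104.

104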